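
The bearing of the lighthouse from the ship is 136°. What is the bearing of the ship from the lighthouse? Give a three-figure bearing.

316°

Back-bearing = 136° + 180° = 316°.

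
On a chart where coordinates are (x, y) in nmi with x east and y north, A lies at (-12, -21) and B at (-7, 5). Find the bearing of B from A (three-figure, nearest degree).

011°

Δeast = -7 − -12 = 5.00; Δnorth = 5 − -21 = 26.00.
Bearing = atan2(Δeast, Δnorth) mod 360° = 10.89° ≈ 011°.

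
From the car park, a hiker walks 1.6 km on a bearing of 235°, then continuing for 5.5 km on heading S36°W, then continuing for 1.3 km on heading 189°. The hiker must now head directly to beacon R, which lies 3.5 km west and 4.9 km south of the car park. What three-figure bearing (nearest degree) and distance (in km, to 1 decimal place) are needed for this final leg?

035°, 2.1 km

Leg 1 (235°, 1.6 km): east 1.6 sin 235° = -1.31, north 1.6 cos 235° = -0.92
Leg 2 (S36°W, 5.5 km): east 5.5 sin 216° = -3.23, north 5.5 cos 216° = -4.45
Leg 3 (189°, 1.3 km): east 1.3 sin 189° = -0.20, north 1.3 cos 189° = -1.28
Current position: (-4.75, -6.65). Target: (-3.5, -4.9). Remaining: Δeast = 1.25, Δnorth = 1.75.
Bearing = atan2(1.25, 1.75) mod 360° = 35.45°; distance = √((1.25)² + (1.75)²) = 2.150 km.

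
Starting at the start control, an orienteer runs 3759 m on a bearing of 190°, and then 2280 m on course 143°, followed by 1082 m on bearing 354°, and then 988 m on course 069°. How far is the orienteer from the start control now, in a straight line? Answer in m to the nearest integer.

4369 m

Leg 1 (190°, 3759 m): east 3759 sin 190° = -652.74, north 3759 cos 190° = -3701.89
Leg 2 (143°, 2280 m): east 2280 sin 143° = 1372.14, north 2280 cos 143° = -1820.89
Leg 3 (354°, 1082 m): east 1082 sin 354° = -113.10, north 1082 cos 354° = 1076.07
Leg 4 (069°, 988 m): east 988 sin 69° = 922.38, north 988 cos 69° = 354.07
Net: 1528.67 east, -4092.64 north. Distance = √((1528.67)² + (-4092.64)²) = 4368.816 m.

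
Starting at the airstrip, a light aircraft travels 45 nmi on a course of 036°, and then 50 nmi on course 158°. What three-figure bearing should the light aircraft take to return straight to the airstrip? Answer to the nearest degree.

Leg 1 (036°, 45 nmi): east 45 sin 36° = 26.45, north 45 cos 36° = 36.41
Leg 2 (158°, 50 nmi): east 50 sin 158° = 18.73, north 50 cos 158° = -46.36
Net displacement: 45.18 east, -9.95 north. Direction back to start is (-45.18, 9.95): bearing = atan2(-45.18, 9.95) mod 360° = 282.42° ≈ 282°.

282°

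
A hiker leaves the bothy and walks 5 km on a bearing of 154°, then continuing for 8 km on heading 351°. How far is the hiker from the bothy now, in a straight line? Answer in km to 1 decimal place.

Leg 1 (154°, 5 km): east 5 sin 154° = 2.19, north 5 cos 154° = -4.49
Leg 2 (351°, 8 km): east 8 sin 351° = -1.25, north 8 cos 351° = 7.90
Net: 0.94 east, 3.41 north. Distance = √((0.94)² + (3.41)²) = 3.535 km.

3.5 km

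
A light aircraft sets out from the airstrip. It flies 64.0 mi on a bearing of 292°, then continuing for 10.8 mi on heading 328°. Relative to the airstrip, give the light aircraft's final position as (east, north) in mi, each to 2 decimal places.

(-65.06, 33.13)

Leg 1 (292°, 64.0 mi): east 64.0 sin 292° = -59.34, north 64.0 cos 292° = 23.97
Leg 2 (328°, 10.8 mi): east 10.8 sin 328° = -5.72, north 10.8 cos 328° = 9.16
Summing: -65.06 mi east, 33.13 mi north → (-65.06, 33.13).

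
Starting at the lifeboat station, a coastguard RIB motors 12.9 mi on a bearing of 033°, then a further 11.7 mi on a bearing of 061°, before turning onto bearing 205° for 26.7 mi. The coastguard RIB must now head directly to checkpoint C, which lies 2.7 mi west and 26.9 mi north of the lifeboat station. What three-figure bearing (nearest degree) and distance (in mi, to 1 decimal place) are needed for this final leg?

Leg 1 (033°, 12.9 mi): east 12.9 sin 33° = 7.03, north 12.9 cos 33° = 10.82
Leg 2 (061°, 11.7 mi): east 11.7 sin 61° = 10.23, north 11.7 cos 61° = 5.67
Leg 3 (205°, 26.7 mi): east 26.7 sin 205° = -11.28, north 26.7 cos 205° = -24.20
Current position: (5.97, -7.71). Target: (-2.7, 26.9). Remaining: Δeast = -8.67, Δnorth = 34.61.
Bearing = atan2(-8.67, 34.61) mod 360° = 345.93°; distance = √((-8.67)² + (34.61)²) = 35.678 mi.

346°, 35.7 mi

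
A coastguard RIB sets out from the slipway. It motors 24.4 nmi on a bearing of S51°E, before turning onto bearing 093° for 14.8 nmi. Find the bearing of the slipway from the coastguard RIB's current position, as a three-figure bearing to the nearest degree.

Leg 1 (S51°E, 24.4 nmi): east 24.4 sin 129° = 18.96, north 24.4 cos 129° = -15.36
Leg 2 (093°, 14.8 nmi): east 14.8 sin 93° = 14.78, north 14.8 cos 93° = -0.77
Net displacement: 33.74 east, -16.13 north. Direction back to start is (-33.74, 16.13): bearing = atan2(-33.74, 16.13) mod 360° = 295.55° ≈ 296°.

296°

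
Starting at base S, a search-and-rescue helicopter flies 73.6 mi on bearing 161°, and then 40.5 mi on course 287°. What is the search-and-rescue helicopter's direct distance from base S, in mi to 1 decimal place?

Leg 1 (161°, 73.6 mi): east 73.6 sin 161° = 23.96, north 73.6 cos 161° = -69.59
Leg 2 (287°, 40.5 mi): east 40.5 sin 287° = -38.73, north 40.5 cos 287° = 11.84
Net: -14.77 east, -57.75 north. Distance = √((-14.77)² + (-57.75)²) = 59.608 mi.

59.6 mi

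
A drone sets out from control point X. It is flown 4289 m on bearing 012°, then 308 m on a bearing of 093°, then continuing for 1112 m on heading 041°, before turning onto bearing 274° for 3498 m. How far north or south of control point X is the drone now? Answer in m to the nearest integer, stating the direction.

5262 m north

Leg 1 (012°, 4289 m): east 4289 sin 12° = 891.73, north 4289 cos 12° = 4195.28
Leg 2 (093°, 308 m): east 308 sin 93° = 307.58, north 308 cos 93° = -16.12
Leg 3 (041°, 1112 m): east 1112 sin 41° = 729.54, north 1112 cos 41° = 839.24
Leg 4 (274°, 3498 m): east 3498 sin 274° = -3489.48, north 3498 cos 274° = 244.01
Net north component: 5262.40 m.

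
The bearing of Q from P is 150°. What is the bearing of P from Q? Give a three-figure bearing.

Back-bearing = 150° + 180° = 330°.

330°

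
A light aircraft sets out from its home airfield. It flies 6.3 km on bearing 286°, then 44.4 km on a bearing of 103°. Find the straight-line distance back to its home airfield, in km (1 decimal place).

38.1 km

Leg 1 (286°, 6.3 km): east 6.3 sin 286° = -6.06, north 6.3 cos 286° = 1.74
Leg 2 (103°, 44.4 km): east 44.4 sin 103° = 43.26, north 44.4 cos 103° = -9.99
Net: 37.21 east, -8.25 north. Distance = √((37.21)² + (-8.25)²) = 38.110 km.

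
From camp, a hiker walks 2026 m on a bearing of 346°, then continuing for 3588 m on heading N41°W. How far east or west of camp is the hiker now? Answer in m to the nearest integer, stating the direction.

Leg 1 (346°, 2026 m): east 2026 sin 346° = -490.13, north 2026 cos 346° = 1965.82
Leg 2 (N41°W, 3588 m): east 3588 sin 319° = -2353.94, north 3588 cos 319° = 2707.90
Net east component: -2844.07 m.

2844 m west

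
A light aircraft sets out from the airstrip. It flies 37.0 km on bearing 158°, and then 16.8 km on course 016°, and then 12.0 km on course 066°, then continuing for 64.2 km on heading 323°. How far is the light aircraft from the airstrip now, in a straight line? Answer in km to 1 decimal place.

39.1 km

Leg 1 (158°, 37.0 km): east 37.0 sin 158° = 13.86, north 37.0 cos 158° = -34.31
Leg 2 (016°, 16.8 km): east 16.8 sin 16° = 4.63, north 16.8 cos 16° = 16.15
Leg 3 (066°, 12.0 km): east 12.0 sin 66° = 10.96, north 12.0 cos 66° = 4.88
Leg 4 (323°, 64.2 km): east 64.2 sin 323° = -38.64, north 64.2 cos 323° = 51.27
Net: -9.18 east, 38.00 north. Distance = √((-9.18)² + (38.00)²) = 39.091 km.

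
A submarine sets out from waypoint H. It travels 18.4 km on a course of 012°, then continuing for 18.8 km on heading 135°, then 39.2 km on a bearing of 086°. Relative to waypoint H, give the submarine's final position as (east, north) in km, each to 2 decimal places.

(56.22, 7.44)

Leg 1 (012°, 18.4 km): east 18.4 sin 12° = 3.83, north 18.4 cos 12° = 18.00
Leg 2 (135°, 18.8 km): east 18.8 sin 135° = 13.29, north 18.8 cos 135° = -13.29
Leg 3 (086°, 39.2 km): east 39.2 sin 86° = 39.10, north 39.2 cos 86° = 2.73
Summing: 56.22 km east, 7.44 km north → (56.22, 7.44).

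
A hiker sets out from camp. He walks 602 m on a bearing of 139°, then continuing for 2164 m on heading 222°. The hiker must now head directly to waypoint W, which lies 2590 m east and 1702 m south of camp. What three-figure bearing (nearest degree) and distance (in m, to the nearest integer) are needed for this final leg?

084°, 3661 m

Leg 1 (139°, 602 m): east 602 sin 139° = 394.95, north 602 cos 139° = -454.34
Leg 2 (222°, 2164 m): east 2164 sin 222° = -1448.00, north 2164 cos 222° = -1608.17
Current position: (-1053.05, -2062.50). Target: (2590, -1702). Remaining: Δeast = 3643.05, Δnorth = 360.50.
Bearing = atan2(3643.05, 360.50) mod 360° = 84.35°; distance = √((3643.05)² + (360.50)²) = 3660.844 m.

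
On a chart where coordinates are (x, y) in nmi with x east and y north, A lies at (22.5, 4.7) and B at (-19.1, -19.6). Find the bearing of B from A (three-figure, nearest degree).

240°

Δeast = -19.1 − 22.5 = -41.60; Δnorth = -19.6 − 4.7 = -24.30.
Bearing = atan2(Δeast, Δnorth) mod 360° = 239.71° ≈ 240°.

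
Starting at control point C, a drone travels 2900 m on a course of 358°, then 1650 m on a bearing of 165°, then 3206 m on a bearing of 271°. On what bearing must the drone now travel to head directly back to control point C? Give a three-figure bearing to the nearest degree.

Leg 1 (358°, 2900 m): east 2900 sin 358° = -101.21, north 2900 cos 358° = 2898.23
Leg 2 (165°, 1650 m): east 1650 sin 165° = 427.05, north 1650 cos 165° = -1593.78
Leg 3 (271°, 3206 m): east 3206 sin 271° = -3205.51, north 3206 cos 271° = 55.95
Net displacement: -2879.67 east, 1360.41 north. Direction back to start is (2879.67, -1360.41): bearing = atan2(2879.67, -1360.41) mod 360° = 115.29° ≈ 115°.

115°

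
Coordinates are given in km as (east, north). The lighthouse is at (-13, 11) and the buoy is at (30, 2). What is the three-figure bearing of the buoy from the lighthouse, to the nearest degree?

Δeast = 30 − -13 = 43.00; Δnorth = 2 − 11 = -9.00.
Bearing = atan2(Δeast, Δnorth) mod 360° = 101.82° ≈ 102°.

102°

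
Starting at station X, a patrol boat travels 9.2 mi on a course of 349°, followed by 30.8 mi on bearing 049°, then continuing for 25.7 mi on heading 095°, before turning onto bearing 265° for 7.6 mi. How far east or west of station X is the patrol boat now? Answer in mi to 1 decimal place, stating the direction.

Leg 1 (349°, 9.2 mi): east 9.2 sin 349° = -1.76, north 9.2 cos 349° = 9.03
Leg 2 (049°, 30.8 mi): east 30.8 sin 49° = 23.25, north 30.8 cos 49° = 20.21
Leg 3 (095°, 25.7 mi): east 25.7 sin 95° = 25.60, north 25.7 cos 95° = -2.24
Leg 4 (265°, 7.6 mi): east 7.6 sin 265° = -7.57, north 7.6 cos 265° = -0.66
Net east component: 39.52 mi.

39.5 mi east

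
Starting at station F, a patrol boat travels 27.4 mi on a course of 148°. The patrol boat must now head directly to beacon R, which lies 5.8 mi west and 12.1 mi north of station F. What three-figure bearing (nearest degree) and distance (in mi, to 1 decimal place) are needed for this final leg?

Leg 1 (148°, 27.4 mi): east 27.4 sin 148° = 14.52, north 27.4 cos 148° = -23.24
Current position: (14.52, -23.24). Target: (-5.8, 12.1). Remaining: Δeast = -20.32, Δnorth = 35.34.
Bearing = atan2(-20.32, 35.34) mod 360° = 330.10°; distance = √((-20.32)² + (35.34)²) = 40.762 mi.

330°, 40.8 mi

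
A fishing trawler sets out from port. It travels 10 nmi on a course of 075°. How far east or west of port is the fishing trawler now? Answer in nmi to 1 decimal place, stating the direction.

9.7 nmi east

Leg 1 (075°, 10 nmi): east 10 sin 75° = 9.66, north 10 cos 75° = 2.59
Net east component: 9.66 nmi.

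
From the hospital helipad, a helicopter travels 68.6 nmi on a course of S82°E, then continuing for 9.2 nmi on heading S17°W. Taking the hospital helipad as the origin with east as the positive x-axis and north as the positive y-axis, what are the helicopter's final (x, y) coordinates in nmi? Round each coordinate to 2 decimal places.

Leg 1 (S82°E, 68.6 nmi): east 68.6 sin 98° = 67.93, north 68.6 cos 98° = -9.55
Leg 2 (S17°W, 9.2 nmi): east 9.2 sin 197° = -2.69, north 9.2 cos 197° = -8.80
Summing: 65.24 nmi east, -18.35 nmi north → (65.24, -18.35).

(65.24, -18.35)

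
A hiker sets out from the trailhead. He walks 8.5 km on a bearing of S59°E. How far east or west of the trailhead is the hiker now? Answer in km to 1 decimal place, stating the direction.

7.3 km east

Leg 1 (S59°E, 8.5 km): east 8.5 sin 121° = 7.29, north 8.5 cos 121° = -4.38
Net east component: 7.29 km.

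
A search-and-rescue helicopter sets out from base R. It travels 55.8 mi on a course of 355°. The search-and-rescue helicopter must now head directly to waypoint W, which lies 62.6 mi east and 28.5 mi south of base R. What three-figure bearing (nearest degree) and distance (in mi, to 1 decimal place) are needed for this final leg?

141°, 107.8 mi

Leg 1 (355°, 55.8 mi): east 55.8 sin 355° = -4.86, north 55.8 cos 355° = 55.59
Current position: (-4.86, 55.59). Target: (62.6, -28.5). Remaining: Δeast = 67.46, Δnorth = -84.09.
Bearing = atan2(67.46, -84.09) mod 360° = 141.26°; distance = √((67.46)² + (-84.09)²) = 107.806 mi.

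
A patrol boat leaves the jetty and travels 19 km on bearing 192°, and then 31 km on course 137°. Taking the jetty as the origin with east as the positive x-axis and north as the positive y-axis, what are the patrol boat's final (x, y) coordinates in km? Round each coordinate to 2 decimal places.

Leg 1 (192°, 19 km): east 19 sin 192° = -3.95, north 19 cos 192° = -18.58
Leg 2 (137°, 31 km): east 31 sin 137° = 21.14, north 31 cos 137° = -22.67
Summing: 17.19 km east, -41.26 km north → (17.19, -41.26).

(17.19, -41.26)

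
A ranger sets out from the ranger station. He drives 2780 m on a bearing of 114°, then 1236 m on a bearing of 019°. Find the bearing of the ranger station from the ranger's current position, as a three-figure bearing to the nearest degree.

Leg 1 (114°, 2780 m): east 2780 sin 114° = 2539.66, north 2780 cos 114° = -1130.73
Leg 2 (019°, 1236 m): east 1236 sin 19° = 402.40, north 1236 cos 19° = 1168.66
Net displacement: 2942.06 east, 37.93 north. Direction back to start is (-2942.06, -37.93): bearing = atan2(-2942.06, -37.93) mod 360° = 269.26° ≈ 269°.

269°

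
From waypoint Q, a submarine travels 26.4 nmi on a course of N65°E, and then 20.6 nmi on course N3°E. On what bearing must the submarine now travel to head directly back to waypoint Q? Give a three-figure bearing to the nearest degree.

218°

Leg 1 (N65°E, 26.4 nmi): east 26.4 sin 65° = 23.93, north 26.4 cos 65° = 11.16
Leg 2 (N3°E, 20.6 nmi): east 20.6 sin 3° = 1.08, north 20.6 cos 3° = 20.57
Net displacement: 25.00 east, 31.73 north. Direction back to start is (-25.00, -31.73): bearing = atan2(-25.00, -31.73) mod 360° = 218.24° ≈ 218°.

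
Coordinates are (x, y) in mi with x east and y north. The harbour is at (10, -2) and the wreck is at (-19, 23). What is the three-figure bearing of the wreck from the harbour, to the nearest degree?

311°

Δeast = -19 − 10 = -29.00; Δnorth = 23 − -2 = 25.00.
Bearing = atan2(Δeast, Δnorth) mod 360° = 310.76° ≈ 311°.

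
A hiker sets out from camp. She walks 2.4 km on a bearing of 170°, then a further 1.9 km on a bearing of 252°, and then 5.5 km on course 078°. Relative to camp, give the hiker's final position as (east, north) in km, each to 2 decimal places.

Leg 1 (170°, 2.4 km): east 2.4 sin 170° = 0.42, north 2.4 cos 170° = -2.36
Leg 2 (252°, 1.9 km): east 1.9 sin 252° = -1.81, north 1.9 cos 252° = -0.59
Leg 3 (078°, 5.5 km): east 5.5 sin 78° = 5.38, north 5.5 cos 78° = 1.14
Summing: 3.99 km east, -1.81 km north → (3.99, -1.81).

(3.99, -1.81)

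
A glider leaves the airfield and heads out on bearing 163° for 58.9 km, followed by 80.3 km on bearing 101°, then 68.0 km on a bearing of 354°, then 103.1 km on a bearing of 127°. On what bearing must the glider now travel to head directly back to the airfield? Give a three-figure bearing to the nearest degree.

291°

Leg 1 (163°, 58.9 km): east 58.9 sin 163° = 17.22, north 58.9 cos 163° = -56.33
Leg 2 (101°, 80.3 km): east 80.3 sin 101° = 78.82, north 80.3 cos 101° = -15.32
Leg 3 (354°, 68.0 km): east 68.0 sin 354° = -7.11, north 68.0 cos 354° = 67.63
Leg 4 (127°, 103.1 km): east 103.1 sin 127° = 82.34, north 103.1 cos 127° = -62.05
Net displacement: 171.28 east, -66.07 north. Direction back to start is (-171.28, 66.07): bearing = atan2(-171.28, 66.07) mod 360° = 291.09° ≈ 291°.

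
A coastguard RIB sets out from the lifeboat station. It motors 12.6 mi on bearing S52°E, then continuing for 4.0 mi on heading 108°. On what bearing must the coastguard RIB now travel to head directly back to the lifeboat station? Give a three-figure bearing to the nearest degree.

303°

Leg 1 (S52°E, 12.6 mi): east 12.6 sin 128° = 9.93, north 12.6 cos 128° = -7.76
Leg 2 (108°, 4.0 mi): east 4.0 sin 108° = 3.80, north 4.0 cos 108° = -1.24
Net displacement: 13.73 east, -8.99 north. Direction back to start is (-13.73, 8.99): bearing = atan2(-13.73, 8.99) mod 360° = 303.22° ≈ 303°.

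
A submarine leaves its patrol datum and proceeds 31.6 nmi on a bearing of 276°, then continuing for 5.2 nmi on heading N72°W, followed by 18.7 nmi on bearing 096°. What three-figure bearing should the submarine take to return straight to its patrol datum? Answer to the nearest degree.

Leg 1 (276°, 31.6 nmi): east 31.6 sin 276° = -31.43, north 31.6 cos 276° = 3.30
Leg 2 (N72°W, 5.2 nmi): east 5.2 sin 288° = -4.95, north 5.2 cos 288° = 1.61
Leg 3 (096°, 18.7 nmi): east 18.7 sin 96° = 18.60, north 18.7 cos 96° = -1.95
Net displacement: -17.77 east, 2.96 north. Direction back to start is (17.77, -2.96): bearing = atan2(17.77, -2.96) mod 360° = 99.44° ≈ 099°.

099°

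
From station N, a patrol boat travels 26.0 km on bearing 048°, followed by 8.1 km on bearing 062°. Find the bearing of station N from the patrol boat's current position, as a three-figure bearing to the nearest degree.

Leg 1 (048°, 26.0 km): east 26.0 sin 48° = 19.32, north 26.0 cos 48° = 17.40
Leg 2 (062°, 8.1 km): east 8.1 sin 62° = 7.15, north 8.1 cos 62° = 3.80
Net displacement: 26.47 east, 21.20 north. Direction back to start is (-26.47, -21.20): bearing = atan2(-26.47, -21.20) mod 360° = 231.31° ≈ 231°.

231°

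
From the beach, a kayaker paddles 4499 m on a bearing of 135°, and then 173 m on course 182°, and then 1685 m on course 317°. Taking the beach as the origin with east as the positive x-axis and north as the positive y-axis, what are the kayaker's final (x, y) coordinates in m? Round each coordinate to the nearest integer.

Leg 1 (135°, 4499 m): east 4499 sin 135° = 3181.27, north 4499 cos 135° = -3181.27
Leg 2 (182°, 173 m): east 173 sin 182° = -6.04, north 173 cos 182° = -172.89
Leg 3 (317°, 1685 m): east 1685 sin 317° = -1149.17, north 1685 cos 317° = 1232.33
Summing: 2026.07 m east, -2121.84 m north → (2026, -2122).

(2026, -2122)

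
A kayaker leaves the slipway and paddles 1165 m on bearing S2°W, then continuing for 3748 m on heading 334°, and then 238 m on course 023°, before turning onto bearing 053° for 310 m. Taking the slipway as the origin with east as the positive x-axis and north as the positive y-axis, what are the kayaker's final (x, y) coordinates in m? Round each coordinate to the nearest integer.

(-1343, 2610)

Leg 1 (S2°W, 1165 m): east 1165 sin 182° = -40.66, north 1165 cos 182° = -1164.29
Leg 2 (334°, 3748 m): east 3748 sin 334° = -1643.02, north 3748 cos 334° = 3368.68
Leg 3 (023°, 238 m): east 238 sin 23° = 92.99, north 238 cos 23° = 219.08
Leg 4 (053°, 310 m): east 310 sin 53° = 247.58, north 310 cos 53° = 186.56
Summing: -1343.10 m east, 2610.03 m north → (-1343, 2610).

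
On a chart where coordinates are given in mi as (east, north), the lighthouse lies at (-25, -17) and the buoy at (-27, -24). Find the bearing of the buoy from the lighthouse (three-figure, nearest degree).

196°

Δeast = -27 − -25 = -2.00; Δnorth = -24 − -17 = -7.00.
Bearing = atan2(Δeast, Δnorth) mod 360° = 195.95° ≈ 196°.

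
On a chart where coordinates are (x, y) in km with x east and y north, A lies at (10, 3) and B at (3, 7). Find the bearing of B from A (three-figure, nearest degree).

300°

Δeast = 3 − 10 = -7.00; Δnorth = 7 − 3 = 4.00.
Bearing = atan2(Δeast, Δnorth) mod 360° = 299.74° ≈ 300°.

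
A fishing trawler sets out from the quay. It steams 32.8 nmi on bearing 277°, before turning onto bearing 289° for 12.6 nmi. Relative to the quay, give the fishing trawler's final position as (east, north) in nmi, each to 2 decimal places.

Leg 1 (277°, 32.8 nmi): east 32.8 sin 277° = -32.56, north 32.8 cos 277° = 4.00
Leg 2 (289°, 12.6 nmi): east 12.6 sin 289° = -11.91, north 12.6 cos 289° = 4.10
Summing: -44.47 nmi east, 8.10 nmi north → (-44.47, 8.10).

(-44.47, 8.10)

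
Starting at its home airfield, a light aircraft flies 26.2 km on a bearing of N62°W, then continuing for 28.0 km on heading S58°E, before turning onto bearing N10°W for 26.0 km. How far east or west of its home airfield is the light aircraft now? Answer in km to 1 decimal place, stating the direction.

3.9 km west

Leg 1 (N62°W, 26.2 km): east 26.2 sin 298° = -23.13, north 26.2 cos 298° = 12.30
Leg 2 (S58°E, 28.0 km): east 28.0 sin 122° = 23.75, north 28.0 cos 122° = -14.84
Leg 3 (N10°W, 26.0 km): east 26.0 sin 350° = -4.51, north 26.0 cos 350° = 25.61
Net east component: -3.90 km.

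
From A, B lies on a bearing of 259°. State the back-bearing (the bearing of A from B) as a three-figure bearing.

079°

Back-bearing = 259° − 180° = 079°.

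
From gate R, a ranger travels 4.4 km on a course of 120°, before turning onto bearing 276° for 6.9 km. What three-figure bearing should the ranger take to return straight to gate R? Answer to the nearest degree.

Leg 1 (120°, 4.4 km): east 4.4 sin 120° = 3.81, north 4.4 cos 120° = -2.20
Leg 2 (276°, 6.9 km): east 6.9 sin 276° = -6.86, north 6.9 cos 276° = 0.72
Net displacement: -3.05 east, -1.48 north. Direction back to start is (3.05, 1.48): bearing = atan2(3.05, 1.48) mod 360° = 64.15° ≈ 064°.

064°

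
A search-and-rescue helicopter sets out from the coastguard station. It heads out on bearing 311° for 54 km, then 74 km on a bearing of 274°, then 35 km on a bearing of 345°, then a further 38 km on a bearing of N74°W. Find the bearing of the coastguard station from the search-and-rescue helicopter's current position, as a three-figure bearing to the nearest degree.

118°

Leg 1 (311°, 54 km): east 54 sin 311° = -40.75, north 54 cos 311° = 35.43
Leg 2 (274°, 74 km): east 74 sin 274° = -73.82, north 74 cos 274° = 5.16
Leg 3 (345°, 35 km): east 35 sin 345° = -9.06, north 35 cos 345° = 33.81
Leg 4 (N74°W, 38 km): east 38 sin 286° = -36.53, north 38 cos 286° = 10.47
Net displacement: -160.16 east, 84.87 north. Direction back to start is (160.16, -84.87): bearing = atan2(160.16, -84.87) mod 360° = 117.92° ≈ 118°.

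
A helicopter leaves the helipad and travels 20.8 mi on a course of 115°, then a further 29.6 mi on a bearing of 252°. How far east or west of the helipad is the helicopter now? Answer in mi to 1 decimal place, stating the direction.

9.3 mi west

Leg 1 (115°, 20.8 mi): east 20.8 sin 115° = 18.85, north 20.8 cos 115° = -8.79
Leg 2 (252°, 29.6 mi): east 29.6 sin 252° = -28.15, north 29.6 cos 252° = -9.15
Net east component: -9.30 mi.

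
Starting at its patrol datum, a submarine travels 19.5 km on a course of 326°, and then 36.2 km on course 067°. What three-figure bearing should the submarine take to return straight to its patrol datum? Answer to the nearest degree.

Leg 1 (326°, 19.5 km): east 19.5 sin 326° = -10.90, north 19.5 cos 326° = 16.17
Leg 2 (067°, 36.2 km): east 36.2 sin 67° = 33.32, north 36.2 cos 67° = 14.14
Net displacement: 22.42 east, 30.31 north. Direction back to start is (-22.42, -30.31): bearing = atan2(-22.42, -30.31) mod 360° = 216.49° ≈ 216°.

216°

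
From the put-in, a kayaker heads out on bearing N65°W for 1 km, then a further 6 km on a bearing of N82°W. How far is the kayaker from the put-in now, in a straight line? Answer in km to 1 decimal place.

7.0 km

Leg 1 (N65°W, 1 km): east 1 sin 295° = -0.91, north 1 cos 295° = 0.42
Leg 2 (N82°W, 6 km): east 6 sin 278° = -5.94, north 6 cos 278° = 0.84
Net: -6.85 east, 1.26 north. Distance = √((-6.85)² + (1.26)²) = 6.962 km.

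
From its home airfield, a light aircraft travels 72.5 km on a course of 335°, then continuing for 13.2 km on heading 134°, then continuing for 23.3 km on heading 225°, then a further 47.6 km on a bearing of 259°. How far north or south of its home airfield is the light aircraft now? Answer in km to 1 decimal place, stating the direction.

31.0 km north

Leg 1 (335°, 72.5 km): east 72.5 sin 335° = -30.64, north 72.5 cos 335° = 65.71
Leg 2 (134°, 13.2 km): east 13.2 sin 134° = 9.50, north 13.2 cos 134° = -9.17
Leg 3 (225°, 23.3 km): east 23.3 sin 225° = -16.48, north 23.3 cos 225° = -16.48
Leg 4 (259°, 47.6 km): east 47.6 sin 259° = -46.73, north 47.6 cos 259° = -9.08
Net north component: 30.98 km.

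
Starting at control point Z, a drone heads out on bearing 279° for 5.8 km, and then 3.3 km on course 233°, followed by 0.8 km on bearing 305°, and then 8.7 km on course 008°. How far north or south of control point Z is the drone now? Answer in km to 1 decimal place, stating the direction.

8.0 km north

Leg 1 (279°, 5.8 km): east 5.8 sin 279° = -5.73, north 5.8 cos 279° = 0.91
Leg 2 (233°, 3.3 km): east 3.3 sin 233° = -2.64, north 3.3 cos 233° = -1.99
Leg 3 (305°, 0.8 km): east 0.8 sin 305° = -0.66, north 0.8 cos 305° = 0.46
Leg 4 (008°, 8.7 km): east 8.7 sin 8° = 1.21, north 8.7 cos 8° = 8.62
Net north component: 8.00 km.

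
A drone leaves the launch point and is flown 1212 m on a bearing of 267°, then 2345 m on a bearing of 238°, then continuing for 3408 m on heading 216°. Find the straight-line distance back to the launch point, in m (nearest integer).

Leg 1 (267°, 1212 m): east 1212 sin 267° = -1210.34, north 1212 cos 267° = -63.43
Leg 2 (238°, 2345 m): east 2345 sin 238° = -1988.67, north 2345 cos 238° = -1242.66
Leg 3 (216°, 3408 m): east 3408 sin 216° = -2003.17, north 3408 cos 216° = -2757.13
Net: -5202.18 east, -4063.22 north. Distance = √((-5202.18)² + (-4063.22)²) = 6600.946 m.

6601 m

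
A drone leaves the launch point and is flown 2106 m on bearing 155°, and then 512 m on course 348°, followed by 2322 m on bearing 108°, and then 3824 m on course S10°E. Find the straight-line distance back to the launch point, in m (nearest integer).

6934 m

Leg 1 (155°, 2106 m): east 2106 sin 155° = 890.03, north 2106 cos 155° = -1908.68
Leg 2 (348°, 512 m): east 512 sin 348° = -106.45, north 512 cos 348° = 500.81
Leg 3 (108°, 2322 m): east 2322 sin 108° = 2208.35, north 2322 cos 108° = -717.54
Leg 4 (S10°E, 3824 m): east 3824 sin 170° = 664.03, north 3824 cos 170° = -3765.90
Net: 3655.97 east, -5891.31 north. Distance = √((3655.97)² + (-5891.31)²) = 6933.519 m.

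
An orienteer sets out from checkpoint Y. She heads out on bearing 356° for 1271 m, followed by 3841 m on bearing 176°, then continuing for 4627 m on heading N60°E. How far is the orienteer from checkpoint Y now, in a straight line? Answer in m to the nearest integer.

Leg 1 (356°, 1271 m): east 1271 sin 356° = -88.66, north 1271 cos 356° = 1267.90
Leg 2 (176°, 3841 m): east 3841 sin 176° = 267.93, north 3841 cos 176° = -3831.64
Leg 3 (N60°E, 4627 m): east 4627 sin 60° = 4007.10, north 4627 cos 60° = 2313.50
Net: 4186.37 east, -250.24 north. Distance = √((4186.37)² + (-250.24)²) = 4193.846 m.

4194 m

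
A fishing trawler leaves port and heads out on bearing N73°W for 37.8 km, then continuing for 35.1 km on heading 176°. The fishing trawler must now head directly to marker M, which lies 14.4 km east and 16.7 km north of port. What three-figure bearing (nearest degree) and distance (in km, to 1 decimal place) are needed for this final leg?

Leg 1 (N73°W, 37.8 km): east 37.8 sin 287° = -36.15, north 37.8 cos 287° = 11.05
Leg 2 (176°, 35.1 km): east 35.1 sin 176° = 2.45, north 35.1 cos 176° = -35.01
Current position: (-33.70, -23.96). Target: (14.4, 16.7). Remaining: Δeast = 48.10, Δnorth = 40.66.
Bearing = atan2(48.10, 40.66) mod 360° = 49.79°; distance = √((48.10)² + (40.66)²) = 62.985 km.

050°, 63.0 km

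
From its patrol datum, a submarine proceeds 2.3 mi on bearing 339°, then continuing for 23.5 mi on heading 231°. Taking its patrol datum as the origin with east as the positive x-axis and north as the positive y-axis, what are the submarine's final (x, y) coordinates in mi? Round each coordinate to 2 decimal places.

Leg 1 (339°, 2.3 mi): east 2.3 sin 339° = -0.82, north 2.3 cos 339° = 2.15
Leg 2 (231°, 23.5 mi): east 23.5 sin 231° = -18.26, north 23.5 cos 231° = -14.79
Summing: -19.09 mi east, -12.64 mi north → (-19.09, -12.64).

(-19.09, -12.64)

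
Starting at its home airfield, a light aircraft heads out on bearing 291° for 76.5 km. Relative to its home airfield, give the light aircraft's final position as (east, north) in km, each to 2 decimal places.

(-71.42, 27.42)

Leg 1 (291°, 76.5 km): east 76.5 sin 291° = -71.42, north 76.5 cos 291° = 27.42
Summing: -71.42 km east, 27.42 km north → (-71.42, 27.42).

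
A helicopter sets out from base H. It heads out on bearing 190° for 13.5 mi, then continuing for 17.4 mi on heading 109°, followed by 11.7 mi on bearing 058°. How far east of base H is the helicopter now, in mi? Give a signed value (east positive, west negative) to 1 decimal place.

Leg 1 (190°, 13.5 mi): east 13.5 sin 190° = -2.34, north 13.5 cos 190° = -13.29
Leg 2 (109°, 17.4 mi): east 17.4 sin 109° = 16.45, north 17.4 cos 109° = -5.66
Leg 3 (058°, 11.7 mi): east 11.7 sin 58° = 9.92, north 11.7 cos 58° = 6.20
Net east component: 24.03 mi.

24.0 mi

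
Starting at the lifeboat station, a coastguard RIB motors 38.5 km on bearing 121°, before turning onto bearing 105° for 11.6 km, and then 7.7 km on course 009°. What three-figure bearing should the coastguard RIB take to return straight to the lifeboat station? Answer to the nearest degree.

289°

Leg 1 (121°, 38.5 km): east 38.5 sin 121° = 33.00, north 38.5 cos 121° = -19.83
Leg 2 (105°, 11.6 km): east 11.6 sin 105° = 11.20, north 11.6 cos 105° = -3.00
Leg 3 (009°, 7.7 km): east 7.7 sin 9° = 1.20, north 7.7 cos 9° = 7.61
Net displacement: 45.41 east, -15.23 north. Direction back to start is (-45.41, 15.23): bearing = atan2(-45.41, 15.23) mod 360° = 288.54° ≈ 289°.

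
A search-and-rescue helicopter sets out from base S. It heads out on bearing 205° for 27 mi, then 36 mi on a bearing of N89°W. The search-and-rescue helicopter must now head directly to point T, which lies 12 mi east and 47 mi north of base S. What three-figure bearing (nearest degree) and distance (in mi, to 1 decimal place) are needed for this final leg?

040°, 92.5 mi

Leg 1 (205°, 27 mi): east 27 sin 205° = -11.41, north 27 cos 205° = -24.47
Leg 2 (N89°W, 36 mi): east 36 sin 271° = -35.99, north 36 cos 271° = 0.63
Current position: (-47.41, -23.84). Target: (12, 47). Remaining: Δeast = 59.41, Δnorth = 70.84.
Bearing = atan2(59.41, 70.84) mod 360° = 39.98°; distance = √((59.41)² + (70.84)²) = 92.453 mi.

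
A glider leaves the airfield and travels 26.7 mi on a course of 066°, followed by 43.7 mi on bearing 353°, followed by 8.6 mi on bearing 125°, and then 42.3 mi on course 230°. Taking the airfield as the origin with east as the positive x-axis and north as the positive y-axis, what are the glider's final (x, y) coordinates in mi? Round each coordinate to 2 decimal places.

Leg 1 (066°, 26.7 mi): east 26.7 sin 66° = 24.39, north 26.7 cos 66° = 10.86
Leg 2 (353°, 43.7 mi): east 43.7 sin 353° = -5.33, north 43.7 cos 353° = 43.37
Leg 3 (125°, 8.6 mi): east 8.6 sin 125° = 7.04, north 8.6 cos 125° = -4.93
Leg 4 (230°, 42.3 mi): east 42.3 sin 230° = -32.40, north 42.3 cos 230° = -27.19
Summing: -6.29 mi east, 22.11 mi north → (-6.29, 22.11).

(-6.29, 22.11)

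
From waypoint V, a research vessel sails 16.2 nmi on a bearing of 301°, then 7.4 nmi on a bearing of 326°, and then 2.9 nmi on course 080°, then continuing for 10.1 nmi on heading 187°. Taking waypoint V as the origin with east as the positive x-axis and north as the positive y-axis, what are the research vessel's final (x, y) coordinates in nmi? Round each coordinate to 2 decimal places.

Leg 1 (301°, 16.2 nmi): east 16.2 sin 301° = -13.89, north 16.2 cos 301° = 8.34
Leg 2 (326°, 7.4 nmi): east 7.4 sin 326° = -4.14, north 7.4 cos 326° = 6.13
Leg 3 (080°, 2.9 nmi): east 2.9 sin 80° = 2.86, north 2.9 cos 80° = 0.50
Leg 4 (187°, 10.1 nmi): east 10.1 sin 187° = -1.23, north 10.1 cos 187° = -10.02
Summing: -16.40 nmi east, 4.96 nmi north → (-16.40, 4.96).

(-16.40, 4.96)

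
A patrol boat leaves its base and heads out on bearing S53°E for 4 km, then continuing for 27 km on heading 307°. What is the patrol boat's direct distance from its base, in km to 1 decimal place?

23.0 km

Leg 1 (S53°E, 4 km): east 4 sin 127° = 3.19, north 4 cos 127° = -2.41
Leg 2 (307°, 27 km): east 27 sin 307° = -21.56, north 27 cos 307° = 16.25
Net: -18.37 east, 13.84 north. Distance = √((-18.37)² + (13.84)²) = 23.000 km.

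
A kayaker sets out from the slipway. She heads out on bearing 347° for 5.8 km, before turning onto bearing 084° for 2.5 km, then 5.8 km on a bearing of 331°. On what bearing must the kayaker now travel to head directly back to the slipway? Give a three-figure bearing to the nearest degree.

172°

Leg 1 (347°, 5.8 km): east 5.8 sin 347° = -1.30, north 5.8 cos 347° = 5.65
Leg 2 (084°, 2.5 km): east 2.5 sin 84° = 2.49, north 2.5 cos 84° = 0.26
Leg 3 (331°, 5.8 km): east 5.8 sin 331° = -2.81, north 5.8 cos 331° = 5.07
Net displacement: -1.63 east, 10.99 north. Direction back to start is (1.63, -10.99): bearing = atan2(1.63, -10.99) mod 360° = 171.56° ≈ 172°.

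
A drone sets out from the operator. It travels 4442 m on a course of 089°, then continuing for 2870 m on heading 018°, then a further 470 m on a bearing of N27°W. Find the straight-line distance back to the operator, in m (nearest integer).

6047 m

Leg 1 (089°, 4442 m): east 4442 sin 89° = 4441.32, north 4442 cos 89° = 77.52
Leg 2 (018°, 2870 m): east 2870 sin 18° = 886.88, north 2870 cos 18° = 2729.53
Leg 3 (N27°W, 470 m): east 470 sin 333° = -213.38, north 470 cos 333° = 418.77
Net: 5114.83 east, 3225.83 north. Distance = √((5114.83)² + (3225.83)²) = 6047.100 m.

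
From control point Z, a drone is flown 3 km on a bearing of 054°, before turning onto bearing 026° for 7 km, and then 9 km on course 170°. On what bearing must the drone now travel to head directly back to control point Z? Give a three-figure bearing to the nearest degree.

277°

Leg 1 (054°, 3 km): east 3 sin 54° = 2.43, north 3 cos 54° = 1.76
Leg 2 (026°, 7 km): east 7 sin 26° = 3.07, north 7 cos 26° = 6.29
Leg 3 (170°, 9 km): east 9 sin 170° = 1.56, north 9 cos 170° = -8.86
Net displacement: 7.06 east, -0.81 north. Direction back to start is (-7.06, 0.81): bearing = atan2(-7.06, 0.81) mod 360° = 276.53° ≈ 277°.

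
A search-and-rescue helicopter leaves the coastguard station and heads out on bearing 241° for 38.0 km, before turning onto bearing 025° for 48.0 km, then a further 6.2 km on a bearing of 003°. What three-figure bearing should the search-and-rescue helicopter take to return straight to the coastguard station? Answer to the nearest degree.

158°

Leg 1 (241°, 38.0 km): east 38.0 sin 241° = -33.24, north 38.0 cos 241° = -18.42
Leg 2 (025°, 48.0 km): east 48.0 sin 25° = 20.29, north 48.0 cos 25° = 43.50
Leg 3 (003°, 6.2 km): east 6.2 sin 3° = 0.32, north 6.2 cos 3° = 6.19
Net displacement: -12.63 east, 31.27 north. Direction back to start is (12.63, -31.27): bearing = atan2(12.63, -31.27) mod 360° = 158.01° ≈ 158°.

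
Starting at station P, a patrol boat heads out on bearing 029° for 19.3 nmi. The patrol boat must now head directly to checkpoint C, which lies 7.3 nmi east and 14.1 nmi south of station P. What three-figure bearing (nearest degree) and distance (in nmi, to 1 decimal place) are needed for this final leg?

184°, 31.0 nmi

Leg 1 (029°, 19.3 nmi): east 19.3 sin 29° = 9.36, north 19.3 cos 29° = 16.88
Current position: (9.36, 16.88). Target: (7.3, -14.1). Remaining: Δeast = -2.06, Δnorth = -30.98.
Bearing = atan2(-2.06, -30.98) mod 360° = 183.80°; distance = √((-2.06)² + (-30.98)²) = 31.048 nmi.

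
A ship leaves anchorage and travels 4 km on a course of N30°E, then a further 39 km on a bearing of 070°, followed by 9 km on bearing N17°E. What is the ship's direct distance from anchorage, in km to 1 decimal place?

Leg 1 (N30°E, 4 km): east 4 sin 30° = 2.00, north 4 cos 30° = 3.46
Leg 2 (070°, 39 km): east 39 sin 70° = 36.65, north 39 cos 70° = 13.34
Leg 3 (N17°E, 9 km): east 9 sin 17° = 2.63, north 9 cos 17° = 8.61
Net: 41.28 east, 25.41 north. Distance = √((41.28)² + (25.41)²) = 48.473 km.

48.5 km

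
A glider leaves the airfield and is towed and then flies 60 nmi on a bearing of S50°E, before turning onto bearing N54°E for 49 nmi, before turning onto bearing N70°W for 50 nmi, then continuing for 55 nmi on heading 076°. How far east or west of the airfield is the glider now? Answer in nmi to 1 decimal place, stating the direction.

92.0 nmi east

Leg 1 (S50°E, 60 nmi): east 60 sin 130° = 45.96, north 60 cos 130° = -38.57
Leg 2 (N54°E, 49 nmi): east 49 sin 54° = 39.64, north 49 cos 54° = 28.80
Leg 3 (N70°W, 50 nmi): east 50 sin 290° = -46.98, north 50 cos 290° = 17.10
Leg 4 (076°, 55 nmi): east 55 sin 76° = 53.37, north 55 cos 76° = 13.31
Net east component: 91.99 nmi.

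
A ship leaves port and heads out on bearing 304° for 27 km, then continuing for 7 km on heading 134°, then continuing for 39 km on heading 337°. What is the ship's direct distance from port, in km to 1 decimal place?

56.5 km

Leg 1 (304°, 27 km): east 27 sin 304° = -22.38, north 27 cos 304° = 15.10
Leg 2 (134°, 7 km): east 7 sin 134° = 5.04, north 7 cos 134° = -4.86
Leg 3 (337°, 39 km): east 39 sin 337° = -15.24, north 39 cos 337° = 35.90
Net: -32.59 east, 46.14 north. Distance = √((-32.59)² + (46.14)²) = 56.484 km.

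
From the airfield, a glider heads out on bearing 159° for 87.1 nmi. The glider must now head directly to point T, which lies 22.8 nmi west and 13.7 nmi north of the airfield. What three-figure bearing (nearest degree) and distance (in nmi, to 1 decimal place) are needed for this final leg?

Leg 1 (159°, 87.1 nmi): east 87.1 sin 159° = 31.21, north 87.1 cos 159° = -81.31
Current position: (31.21, -81.31). Target: (-22.8, 13.7). Remaining: Δeast = -54.01, Δnorth = 95.01.
Bearing = atan2(-54.01, 95.01) mod 360° = 330.38°; distance = √((-54.01)² + (95.01)²) = 109.295 nmi.

330°, 109.3 nmi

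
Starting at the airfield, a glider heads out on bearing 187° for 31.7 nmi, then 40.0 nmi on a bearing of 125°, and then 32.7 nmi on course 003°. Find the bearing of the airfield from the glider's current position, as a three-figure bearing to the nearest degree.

305°

Leg 1 (187°, 31.7 nmi): east 31.7 sin 187° = -3.86, north 31.7 cos 187° = -31.46
Leg 2 (125°, 40.0 nmi): east 40.0 sin 125° = 32.77, north 40.0 cos 125° = -22.94
Leg 3 (003°, 32.7 nmi): east 32.7 sin 3° = 1.71, north 32.7 cos 3° = 32.66
Net displacement: 30.61 east, -21.75 north. Direction back to start is (-30.61, 21.75): bearing = atan2(-30.61, 21.75) mod 360° = 305.39° ≈ 305°.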